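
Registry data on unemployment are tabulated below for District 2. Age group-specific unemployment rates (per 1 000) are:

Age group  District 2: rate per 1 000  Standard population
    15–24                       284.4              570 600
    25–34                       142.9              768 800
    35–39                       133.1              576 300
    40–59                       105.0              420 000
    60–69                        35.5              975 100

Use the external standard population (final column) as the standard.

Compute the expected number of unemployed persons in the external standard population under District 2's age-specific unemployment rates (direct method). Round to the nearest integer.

Expected unemployed persons = Σ (standard pop × age-specific rate ÷ 1 000)
= 570 600×284.4/1 000 + 768 800×142.9/1 000 + 576 300×133.1/1 000 + 420 000×105.0/1 000 + 975 100×35.5/1 000
= 162278.64 + 109861.52 + 76705.53 + 44100.00 + 34616.05 = 427561.74.

427562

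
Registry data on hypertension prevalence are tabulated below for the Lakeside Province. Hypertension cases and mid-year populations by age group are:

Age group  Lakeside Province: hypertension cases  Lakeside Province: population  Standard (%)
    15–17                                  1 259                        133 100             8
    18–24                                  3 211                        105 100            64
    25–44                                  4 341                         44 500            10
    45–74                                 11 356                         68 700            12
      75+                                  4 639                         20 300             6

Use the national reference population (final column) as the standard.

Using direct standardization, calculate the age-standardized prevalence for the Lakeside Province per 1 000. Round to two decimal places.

63.61

Age-specific rates per 1 000 for the Lakeside Province: 9.459, 30.552, 97.551, 165.298, 228.522.
Standard weights: 0.08, 0.64, 0.10, 0.12, 0.06.
Standardized rate: 0.0800×9.459 + 0.6400×30.552 + 0.1000×97.551 + 0.1200×165.298 + 0.0600×228.522 = 63.6121 per 1 000.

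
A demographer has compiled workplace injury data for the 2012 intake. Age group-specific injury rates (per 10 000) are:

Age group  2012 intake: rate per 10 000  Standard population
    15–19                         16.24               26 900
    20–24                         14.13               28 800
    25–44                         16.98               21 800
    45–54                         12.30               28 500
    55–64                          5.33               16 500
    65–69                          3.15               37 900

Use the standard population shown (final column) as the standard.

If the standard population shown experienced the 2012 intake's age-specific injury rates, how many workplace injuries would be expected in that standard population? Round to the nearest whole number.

Expected workplace injuries = Σ (standard pop × age-specific rate ÷ 10 000)
= 26 900×16.24/10 000 + 28 800×14.13/10 000 + 21 800×16.98/10 000 + 28 500×12.30/10 000 + 16 500×5.33/10 000 + 37 900×3.15/10 000
= 43.69 + 40.69 + 37.02 + 35.05 + 8.79 + 11.94 = 177.18.

177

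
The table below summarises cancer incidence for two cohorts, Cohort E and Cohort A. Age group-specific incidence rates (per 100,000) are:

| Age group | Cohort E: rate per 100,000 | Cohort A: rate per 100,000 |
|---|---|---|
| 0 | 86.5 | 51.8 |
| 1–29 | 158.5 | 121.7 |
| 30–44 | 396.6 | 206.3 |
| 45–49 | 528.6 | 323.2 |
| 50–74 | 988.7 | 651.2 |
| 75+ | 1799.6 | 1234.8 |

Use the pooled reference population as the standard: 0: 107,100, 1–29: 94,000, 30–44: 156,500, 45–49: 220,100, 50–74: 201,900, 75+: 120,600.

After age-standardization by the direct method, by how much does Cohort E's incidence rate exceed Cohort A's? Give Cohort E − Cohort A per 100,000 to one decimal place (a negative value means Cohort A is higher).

Standard total = 900,200; weights = 0.1190, 0.1044, 0.1739, 0.2445, 0.2243, 0.1340.
Cohort E: 0.1190×86.5 + 0.1044×158.5 + 0.1739×396.6 + 0.2445×528.6 + 0.2243×988.7 + 0.1340×1799.6 = 687.8762 per 100,000.
Cohort A: 0.1190×51.8 + 0.1044×121.7 + 0.1739×206.3 + 0.2445×323.2 + 0.2243×651.2 + 0.1340×1234.8 = 445.2388 per 100,000.
Difference = 687.8762 − 445.2388 = 242.6374.

242.6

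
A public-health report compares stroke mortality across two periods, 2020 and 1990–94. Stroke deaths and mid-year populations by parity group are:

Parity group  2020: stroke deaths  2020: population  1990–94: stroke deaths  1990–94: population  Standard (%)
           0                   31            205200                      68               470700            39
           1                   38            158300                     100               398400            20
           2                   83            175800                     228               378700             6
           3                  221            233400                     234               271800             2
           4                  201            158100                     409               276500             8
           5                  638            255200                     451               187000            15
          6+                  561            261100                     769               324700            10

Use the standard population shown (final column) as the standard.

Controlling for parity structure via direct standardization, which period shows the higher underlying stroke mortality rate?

Parity-specific rates per 100000 for 2020: 15.11, 24.01, 47.21, 94.69, 127.13, 250.00, 214.86.
For 1990–94: 14.45, 25.10, 60.21, 86.09, 147.92, 241.18, 236.83.
Standard weights: 0.39, 0.20, 0.06, 0.02, 0.08, 0.15, 0.10.
2020: 0.3900×15.11 + 0.2000×24.01 + 0.0600×47.21 + 0.0200×94.69 + 0.0800×127.13 + 0.1500×250.00 + 0.1000×214.86 = 84.5761 per 100000.
1990–94: 0.3900×14.45 + 0.2000×25.10 + 0.0600×60.21 + 0.0200×86.09 + 0.0800×147.92 + 0.1500×241.18 + 0.1000×236.83 = 87.6820 per 100000.
The crude rates (122.52 vs 97.89) would put 2020 higher, but that reflects its parity composition; once standardized to a common parity structure, 1990–94 has the higher underlying rate.

1990–94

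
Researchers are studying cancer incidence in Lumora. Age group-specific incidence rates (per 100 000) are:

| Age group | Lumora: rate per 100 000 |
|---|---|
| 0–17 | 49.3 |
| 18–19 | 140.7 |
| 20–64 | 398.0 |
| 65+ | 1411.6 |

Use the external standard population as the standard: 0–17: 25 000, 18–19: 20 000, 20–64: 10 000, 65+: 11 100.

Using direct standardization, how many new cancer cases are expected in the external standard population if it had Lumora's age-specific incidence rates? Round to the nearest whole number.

Expected new cancer cases = Σ (standard pop × age-specific rate ÷ 100 000)
= 25 000×49.3/100 000 + 20 000×140.7/100 000 + 10 000×398.0/100 000 + 11 100×1411.6/100 000
= 12.32 + 28.14 + 39.80 + 156.69 = 236.95.

237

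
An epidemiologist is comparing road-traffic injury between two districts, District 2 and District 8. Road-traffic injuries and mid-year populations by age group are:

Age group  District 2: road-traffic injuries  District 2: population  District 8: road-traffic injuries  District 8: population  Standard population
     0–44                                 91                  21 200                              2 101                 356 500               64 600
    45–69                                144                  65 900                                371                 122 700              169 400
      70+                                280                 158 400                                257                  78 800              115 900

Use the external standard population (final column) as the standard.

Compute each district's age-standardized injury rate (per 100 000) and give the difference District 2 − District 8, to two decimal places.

Age-specific rates per 100 000 for District 2: 429.25, 218.51, 176.77.
For District 8: 589.34, 302.36, 326.14.
Standard total = 349 900; weights = 0.1846, 0.4841, 0.3312.
District 2: 0.1846×429.25 + 0.4841×218.51 + 0.3312×176.77 = 243.5916 per 100 000.
District 8: 0.1846×589.34 + 0.4841×302.36 + 0.3312×326.14 = 363.2228 per 100 000.
Difference = 243.5916 − 363.2228 = -119.6312.

-119.63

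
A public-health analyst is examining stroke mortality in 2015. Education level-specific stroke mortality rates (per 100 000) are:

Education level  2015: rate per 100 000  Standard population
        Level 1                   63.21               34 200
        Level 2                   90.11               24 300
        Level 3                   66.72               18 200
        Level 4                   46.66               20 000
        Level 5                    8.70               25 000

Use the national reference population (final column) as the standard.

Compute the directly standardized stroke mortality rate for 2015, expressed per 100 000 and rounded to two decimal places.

55.19

Standard total = 121 700; weights = 0.2810, 0.1997, 0.1495, 0.1643, 0.2054.
Standardized rate: 0.2810×63.21 + 0.1997×90.11 + 0.1495×66.72 + 0.1643×46.66 + 0.2054×8.70 = 55.1887 per 100 000.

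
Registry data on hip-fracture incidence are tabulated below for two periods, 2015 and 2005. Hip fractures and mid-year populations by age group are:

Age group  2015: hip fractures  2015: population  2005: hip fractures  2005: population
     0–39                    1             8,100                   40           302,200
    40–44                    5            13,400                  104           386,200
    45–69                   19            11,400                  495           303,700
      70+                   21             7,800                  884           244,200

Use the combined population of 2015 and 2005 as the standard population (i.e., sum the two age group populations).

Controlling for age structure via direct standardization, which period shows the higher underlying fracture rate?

2005

Age-specific rates per 100,000 for 2015: 12.35, 37.31, 166.67, 269.23.
For 2005: 13.24, 26.93, 162.99, 362.00.
Combined standard total = 1,277,000; weights = 0.2430, 0.3129, 0.2468, 0.1973.
2015: 0.2430×12.35 + 0.3129×37.31 + 0.2468×166.67 + 0.1973×269.23 = 108.9304 per 100,000.
2005: 0.2430×13.24 + 0.3129×26.93 + 0.2468×162.99 + 0.1973×362.00 = 123.2966 per 100,000.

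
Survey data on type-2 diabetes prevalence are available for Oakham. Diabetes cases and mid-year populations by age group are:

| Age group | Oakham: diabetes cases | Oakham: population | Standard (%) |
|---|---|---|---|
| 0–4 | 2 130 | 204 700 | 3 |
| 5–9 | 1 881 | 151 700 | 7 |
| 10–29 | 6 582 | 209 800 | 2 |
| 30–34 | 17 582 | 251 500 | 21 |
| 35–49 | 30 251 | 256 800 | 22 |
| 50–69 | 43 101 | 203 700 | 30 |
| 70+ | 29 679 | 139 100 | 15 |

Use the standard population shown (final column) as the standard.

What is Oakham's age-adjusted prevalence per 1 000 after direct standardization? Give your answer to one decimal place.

Age-specific rates per 1 000 for Oakham: 10.405, 12.399, 31.373, 69.909, 117.800, 211.591, 213.364.
Standard weights: 0.03, 0.07, 0.02, 0.21, 0.22, 0.30, 0.15.
Standardized rate: 0.0300×10.405 + 0.0700×12.399 + 0.0200×31.373 + 0.2100×69.909 + 0.2200×117.800 + 0.3000×211.591 + 0.1500×213.364 = 137.8862 per 1 000.

137.9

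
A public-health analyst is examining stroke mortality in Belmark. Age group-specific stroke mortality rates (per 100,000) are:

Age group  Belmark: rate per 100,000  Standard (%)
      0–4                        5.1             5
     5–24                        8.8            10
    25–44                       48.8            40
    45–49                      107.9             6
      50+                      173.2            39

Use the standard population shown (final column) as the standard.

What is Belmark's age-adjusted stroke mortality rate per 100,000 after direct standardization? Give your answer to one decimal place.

94.7

Standard weights: 0.05, 0.10, 0.40, 0.06, 0.39.
Standardized rate: 0.0500×5.1 + 0.1000×8.8 + 0.4000×48.8 + 0.0600×107.9 + 0.3900×173.2 = 94.6770 per 100,000.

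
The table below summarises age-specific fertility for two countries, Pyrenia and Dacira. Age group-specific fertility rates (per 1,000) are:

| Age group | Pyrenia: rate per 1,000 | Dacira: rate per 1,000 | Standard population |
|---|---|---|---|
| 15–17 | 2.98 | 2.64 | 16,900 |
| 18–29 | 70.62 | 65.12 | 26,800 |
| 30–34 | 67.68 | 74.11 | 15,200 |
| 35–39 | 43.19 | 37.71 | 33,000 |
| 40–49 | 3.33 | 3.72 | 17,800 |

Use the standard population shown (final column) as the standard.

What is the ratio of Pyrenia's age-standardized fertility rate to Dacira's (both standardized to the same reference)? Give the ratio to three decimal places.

1.054

Standard total = 109,700; weights = 0.1541, 0.2443, 0.1386, 0.3008, 0.1623.
Pyrenia: 0.1541×2.98 + 0.2443×70.62 + 0.1386×67.68 + 0.3008×43.19 + 0.1623×3.33 = 40.6222 per 1,000.
Dacira: 0.1541×2.64 + 0.2443×65.12 + 0.1386×74.11 + 0.3008×37.71 + 0.1623×3.72 = 38.5319 per 1,000.
Ratio = 40.6222 ÷ 38.5319 = 1.05425.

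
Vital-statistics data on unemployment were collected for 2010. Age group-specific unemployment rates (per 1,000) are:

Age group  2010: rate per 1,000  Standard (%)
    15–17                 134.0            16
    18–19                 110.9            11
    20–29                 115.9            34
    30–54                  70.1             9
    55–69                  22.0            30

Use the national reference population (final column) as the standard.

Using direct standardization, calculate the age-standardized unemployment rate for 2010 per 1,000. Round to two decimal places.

Standard weights: 0.16, 0.11, 0.34, 0.09, 0.30.
Standardized rate: 0.1600×134.0 + 0.1100×110.9 + 0.3400×115.9 + 0.0900×70.1 + 0.3000×22.0 = 85.9540 per 1,000.

85.95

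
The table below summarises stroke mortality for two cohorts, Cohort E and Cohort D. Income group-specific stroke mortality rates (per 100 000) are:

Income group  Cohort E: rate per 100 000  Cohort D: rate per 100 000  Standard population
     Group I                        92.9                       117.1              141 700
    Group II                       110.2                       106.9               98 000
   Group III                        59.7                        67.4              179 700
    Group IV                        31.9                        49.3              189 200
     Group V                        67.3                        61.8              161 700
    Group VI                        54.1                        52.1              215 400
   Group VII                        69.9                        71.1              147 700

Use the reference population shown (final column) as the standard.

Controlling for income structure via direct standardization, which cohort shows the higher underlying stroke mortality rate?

Cohort D

Standard total = 1 133 400; weights = 0.1250, 0.0865, 0.1585, 0.1669, 0.1427, 0.1900, 0.1303.
Cohort E: 0.1250×92.9 + 0.0865×110.2 + 0.1585×59.7 + 0.1669×31.9 + 0.1427×67.3 + 0.1900×54.1 + 0.1303×69.9 = 64.9258 per 100 000.
Cohort D: 0.1250×117.1 + 0.0865×106.9 + 0.1585×67.4 + 0.1669×49.3 + 0.1427×61.8 + 0.1900×52.1 + 0.1303×71.1 = 70.7830 per 100 000.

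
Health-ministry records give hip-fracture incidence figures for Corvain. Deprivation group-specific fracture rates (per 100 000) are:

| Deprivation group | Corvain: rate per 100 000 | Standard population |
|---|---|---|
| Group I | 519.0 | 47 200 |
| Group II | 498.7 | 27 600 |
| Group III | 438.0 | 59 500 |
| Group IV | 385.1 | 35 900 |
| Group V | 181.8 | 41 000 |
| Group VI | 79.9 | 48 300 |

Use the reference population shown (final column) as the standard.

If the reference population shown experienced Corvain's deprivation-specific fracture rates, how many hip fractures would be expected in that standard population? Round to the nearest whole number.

895

Expected hip fractures = Σ (standard pop × deprivation-specific rate ÷ 100 000)
= 47 200×519.0/100 000 + 27 600×498.7/100 000 + 59 500×438.0/100 000 + 35 900×385.1/100 000 + 41 000×181.8/100 000 + 48 300×79.9/100 000
= 244.97 + 137.64 + 260.61 + 138.25 + 74.54 + 38.59 = 894.60.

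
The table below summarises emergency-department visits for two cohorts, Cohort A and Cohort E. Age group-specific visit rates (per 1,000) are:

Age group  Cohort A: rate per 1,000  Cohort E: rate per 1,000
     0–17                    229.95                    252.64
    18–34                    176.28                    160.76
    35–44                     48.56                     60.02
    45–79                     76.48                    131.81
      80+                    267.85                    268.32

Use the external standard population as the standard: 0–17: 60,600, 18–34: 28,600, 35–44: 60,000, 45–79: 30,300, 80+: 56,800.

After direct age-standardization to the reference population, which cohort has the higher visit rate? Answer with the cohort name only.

Cohort E

Standard total = 236,300; weights = 0.2565, 0.1210, 0.2539, 0.1282, 0.2404.
Cohort A: 0.2565×229.95 + 0.1210×176.28 + 0.2539×48.56 + 0.1282×76.48 + 0.2404×267.85 = 166.8278 per 1,000.
Cohort E: 0.2565×252.64 + 0.1210×160.76 + 0.2539×60.02 + 0.1282×131.81 + 0.2404×268.32 = 180.8859 per 1,000.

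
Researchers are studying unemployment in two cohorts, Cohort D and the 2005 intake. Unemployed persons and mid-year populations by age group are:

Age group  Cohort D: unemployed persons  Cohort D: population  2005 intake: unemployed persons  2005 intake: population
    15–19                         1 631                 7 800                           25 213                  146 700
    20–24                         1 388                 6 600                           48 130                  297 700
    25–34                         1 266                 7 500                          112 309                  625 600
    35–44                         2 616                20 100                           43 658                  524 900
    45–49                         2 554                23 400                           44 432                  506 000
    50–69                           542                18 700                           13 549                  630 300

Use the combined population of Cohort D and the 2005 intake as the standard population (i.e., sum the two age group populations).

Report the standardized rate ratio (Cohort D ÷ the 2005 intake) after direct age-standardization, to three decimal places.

Age-specific rates per 1 000 for Cohort D: 209.103, 210.303, 168.800, 130.149, 109.145, 28.984.
For the 2005 intake: 171.868, 161.673, 179.522, 83.174, 87.810, 21.496.
Combined standard total = 2 815 300; weights = 0.0549, 0.1081, 0.2249, 0.1936, 0.1880, 0.2305.
Cohort D: 0.0549×209.103 + 0.1081×210.303 + 0.2249×168.800 + 0.1936×130.149 + 0.1880×109.145 + 0.2305×28.984 = 124.5666 per 1 000.
The 2005 intake: 0.0549×171.868 + 0.1081×161.673 + 0.2249×179.522 + 0.1936×83.174 + 0.1880×87.810 + 0.2305×21.496 = 104.8462 per 1 000.
Ratio = 124.5666 ÷ 104.8462 = 1.18809.

1.188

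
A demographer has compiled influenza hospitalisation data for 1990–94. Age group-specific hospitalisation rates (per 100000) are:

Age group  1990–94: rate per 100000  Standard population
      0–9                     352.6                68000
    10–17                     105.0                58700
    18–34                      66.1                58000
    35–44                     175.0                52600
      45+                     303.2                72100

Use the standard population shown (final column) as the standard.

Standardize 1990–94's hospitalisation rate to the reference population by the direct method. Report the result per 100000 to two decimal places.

Standard total = 309400; weights = 0.2198, 0.1897, 0.1875, 0.1700, 0.2330.
Standardized rate: 0.2198×352.6 + 0.1897×105.0 + 0.1875×66.1 + 0.1700×175.0 + 0.2330×303.2 = 210.2127 per 100000.

210.21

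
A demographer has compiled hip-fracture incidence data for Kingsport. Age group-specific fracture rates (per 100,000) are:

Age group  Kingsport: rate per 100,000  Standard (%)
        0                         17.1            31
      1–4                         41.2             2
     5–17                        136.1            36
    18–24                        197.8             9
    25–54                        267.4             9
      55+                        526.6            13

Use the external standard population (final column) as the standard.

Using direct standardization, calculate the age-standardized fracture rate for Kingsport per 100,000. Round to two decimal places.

Standard weights: 0.31, 0.02, 0.36, 0.09, 0.09, 0.13.
Standardized rate: 0.3100×17.1 + 0.0200×41.2 + 0.3600×136.1 + 0.0900×197.8 + 0.0900×267.4 + 0.1300×526.6 = 165.4470 per 100,000.

165.45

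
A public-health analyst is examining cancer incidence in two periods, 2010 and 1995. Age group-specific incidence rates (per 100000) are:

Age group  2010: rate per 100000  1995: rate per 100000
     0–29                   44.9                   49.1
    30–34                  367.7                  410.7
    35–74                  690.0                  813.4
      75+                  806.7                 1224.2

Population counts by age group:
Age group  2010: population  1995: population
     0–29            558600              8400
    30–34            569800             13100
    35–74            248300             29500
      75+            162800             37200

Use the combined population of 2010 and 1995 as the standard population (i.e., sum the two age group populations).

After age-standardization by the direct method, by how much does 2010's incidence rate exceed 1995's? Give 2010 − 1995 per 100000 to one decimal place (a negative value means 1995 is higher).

Combined standard total = 1627700; weights = 0.3483, 0.3581, 0.1707, 0.1229.
2010: 0.3483×44.9 + 0.3581×367.7 + 0.1707×690.0 + 0.1229×806.7 = 364.2026 per 100000.
1995: 0.3483×49.1 + 0.3581×410.7 + 0.1707×813.4 + 0.1229×1224.2 = 453.4246 per 100000.
Difference = 364.2026 − 453.4246 = -89.2220.

-89.2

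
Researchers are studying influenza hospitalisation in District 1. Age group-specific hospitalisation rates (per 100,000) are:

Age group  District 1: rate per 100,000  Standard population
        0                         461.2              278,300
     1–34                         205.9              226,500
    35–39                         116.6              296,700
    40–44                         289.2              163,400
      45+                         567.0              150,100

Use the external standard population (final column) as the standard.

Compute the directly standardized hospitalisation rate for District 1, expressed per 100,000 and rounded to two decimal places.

Standard total = 1,115,000; weights = 0.2496, 0.2031, 0.2661, 0.1465, 0.1346.
Standardized rate: 0.2496×461.2 + 0.2031×205.9 + 0.2661×116.6 + 0.1465×289.2 + 0.1346×567.0 = 306.6776 per 100,000.

306.68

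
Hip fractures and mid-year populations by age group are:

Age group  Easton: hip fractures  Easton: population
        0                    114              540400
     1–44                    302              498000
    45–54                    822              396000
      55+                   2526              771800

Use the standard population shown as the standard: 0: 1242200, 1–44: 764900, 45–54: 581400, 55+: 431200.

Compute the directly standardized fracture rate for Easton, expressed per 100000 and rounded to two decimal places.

Age-specific rates per 100000 for Easton: 21.10, 60.64, 207.58, 327.29.
Standard total = 3019700; weights = 0.4114, 0.2533, 0.1925, 0.1428.
Standardized rate: 0.4114×21.10 + 0.2533×60.64 + 0.1925×207.58 + 0.1428×327.29 = 110.7398 per 100000.

110.74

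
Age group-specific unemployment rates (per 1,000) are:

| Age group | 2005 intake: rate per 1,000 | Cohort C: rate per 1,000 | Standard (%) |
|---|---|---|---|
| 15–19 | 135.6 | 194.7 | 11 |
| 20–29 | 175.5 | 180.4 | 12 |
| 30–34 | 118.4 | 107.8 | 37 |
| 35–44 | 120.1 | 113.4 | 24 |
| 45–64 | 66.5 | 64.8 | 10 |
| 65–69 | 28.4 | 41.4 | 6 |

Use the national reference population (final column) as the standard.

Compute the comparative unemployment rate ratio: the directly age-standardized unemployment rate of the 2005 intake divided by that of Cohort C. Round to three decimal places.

Standard weights: 0.11, 0.12, 0.37, 0.24, 0.10, 0.06.
The 2005 intake: 0.1100×135.6 + 0.1200×175.5 + 0.3700×118.4 + 0.2400×120.1 + 0.1000×66.5 + 0.0600×28.4 = 116.9620 per 1,000.
Cohort C: 0.1100×194.7 + 0.1200×180.4 + 0.3700×107.8 + 0.2400×113.4 + 0.1000×64.8 + 0.0600×41.4 = 119.1310 per 1,000.
Ratio = 116.9620 ÷ 119.1310 = 0.98179.

0.982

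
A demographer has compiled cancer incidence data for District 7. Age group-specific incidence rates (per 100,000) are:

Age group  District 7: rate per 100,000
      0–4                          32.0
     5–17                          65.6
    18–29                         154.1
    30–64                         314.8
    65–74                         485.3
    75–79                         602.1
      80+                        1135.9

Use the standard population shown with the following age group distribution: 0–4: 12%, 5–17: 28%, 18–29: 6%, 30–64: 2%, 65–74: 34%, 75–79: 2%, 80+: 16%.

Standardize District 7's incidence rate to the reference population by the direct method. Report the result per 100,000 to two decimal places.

Standard weights: 0.12, 0.28, 0.06, 0.02, 0.34, 0.02, 0.16.
Standardized rate: 0.1200×32.0 + 0.2800×65.6 + 0.0600×154.1 + 0.0200×314.8 + 0.3400×485.3 + 0.0200×602.1 + 0.1600×1135.9 = 396.5380 per 100,000.

396.54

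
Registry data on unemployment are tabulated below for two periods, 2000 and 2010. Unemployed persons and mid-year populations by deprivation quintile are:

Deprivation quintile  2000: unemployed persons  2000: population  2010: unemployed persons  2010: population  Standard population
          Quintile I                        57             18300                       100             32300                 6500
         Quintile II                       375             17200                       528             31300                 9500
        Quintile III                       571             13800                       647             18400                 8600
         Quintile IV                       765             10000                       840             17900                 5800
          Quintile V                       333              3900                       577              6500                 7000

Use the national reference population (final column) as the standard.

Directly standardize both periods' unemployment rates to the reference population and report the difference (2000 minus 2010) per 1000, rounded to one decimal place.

Deprivation-specific rates per 1000 for 2000: 3.115, 21.802, 41.377, 76.500, 85.385.
For 2010: 3.096, 16.869, 35.163, 46.927, 88.769.
Standard total = 37400; weights = 0.1738, 0.2540, 0.2299, 0.1551, 0.1872.
2000: 0.1738×3.115 + 0.2540×21.802 + 0.2299×41.377 + 0.1551×76.500 + 0.1872×85.385 = 43.4385 per 1000.
2010: 0.1738×3.096 + 0.2540×16.869 + 0.2299×35.163 + 0.1551×46.927 + 0.1872×88.769 = 36.8007 per 1000.
Difference = 43.4385 − 36.8007 = 6.6379.

6.6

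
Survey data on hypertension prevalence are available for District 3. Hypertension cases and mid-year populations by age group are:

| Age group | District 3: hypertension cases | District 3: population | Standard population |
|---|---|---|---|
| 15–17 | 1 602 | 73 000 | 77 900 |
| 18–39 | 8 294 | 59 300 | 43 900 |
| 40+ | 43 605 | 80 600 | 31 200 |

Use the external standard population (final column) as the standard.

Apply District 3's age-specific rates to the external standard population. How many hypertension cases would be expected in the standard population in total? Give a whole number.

Age-specific rates per 1 000 for District 3: 21.945, 139.865, 541.005.
Expected hypertension cases = Σ (standard pop × age-specific rate ÷ 1 000)
= 77 900×21.945/1 000 + 43 900×139.865/1 000 + 31 200×541.005/1 000
= 1709.53 + 6140.08 + 16879.35 = 24728.96.

24729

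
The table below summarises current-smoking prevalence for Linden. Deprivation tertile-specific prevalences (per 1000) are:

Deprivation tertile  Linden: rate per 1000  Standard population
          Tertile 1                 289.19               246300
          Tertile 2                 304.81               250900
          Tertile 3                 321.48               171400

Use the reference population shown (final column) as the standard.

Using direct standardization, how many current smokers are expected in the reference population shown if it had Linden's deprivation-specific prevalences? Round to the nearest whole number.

Expected current smokers = Σ (standard pop × deprivation-specific rate ÷ 1000)
= 246300×289.19/1000 + 250900×304.81/1000 + 171400×321.48/1000
= 71227.50 + 76476.83 + 55101.67 = 202806.00.

202806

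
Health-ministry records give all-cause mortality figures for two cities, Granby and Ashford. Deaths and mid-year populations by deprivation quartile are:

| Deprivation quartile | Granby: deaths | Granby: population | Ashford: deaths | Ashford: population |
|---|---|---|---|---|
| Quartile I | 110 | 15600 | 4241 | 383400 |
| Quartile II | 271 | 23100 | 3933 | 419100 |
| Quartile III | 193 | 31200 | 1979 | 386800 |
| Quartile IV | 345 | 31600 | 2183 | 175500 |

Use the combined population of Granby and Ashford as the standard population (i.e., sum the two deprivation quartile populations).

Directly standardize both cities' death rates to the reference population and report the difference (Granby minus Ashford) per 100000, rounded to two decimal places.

Deprivation-specific rates per 100000 for Granby: 705.13, 1173.16, 618.59, 1091.77.
For Ashford: 1106.16, 938.44, 511.63, 1243.87.
Combined standard total = 1466300; weights = 0.2721, 0.3016, 0.2851, 0.1412.
Granby: 0.2721×705.13 + 0.3016×1173.16 + 0.2851×618.59 + 0.1412×1091.77 = 876.2150 per 100000.
Ashford: 0.2721×1106.16 + 0.3016×938.44 + 0.2851×511.63 + 0.1412×1243.87 = 905.5469 per 100000.
Difference = 876.2150 − 905.5469 = -29.3318.

-29.33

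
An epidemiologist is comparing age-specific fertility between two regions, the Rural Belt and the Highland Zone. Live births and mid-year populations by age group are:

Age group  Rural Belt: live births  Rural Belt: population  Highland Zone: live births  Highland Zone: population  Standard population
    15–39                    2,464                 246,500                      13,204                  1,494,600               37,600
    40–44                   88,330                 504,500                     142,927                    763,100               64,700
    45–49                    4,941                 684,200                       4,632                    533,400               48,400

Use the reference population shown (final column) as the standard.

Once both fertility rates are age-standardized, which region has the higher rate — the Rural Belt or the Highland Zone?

Highland Zone

Age-specific rates per 1,000 for the Rural Belt: 9.996, 175.084, 7.222.
For the Highland Zone: 8.834, 187.298, 8.684.
Standard total = 150,700; weights = 0.2495, 0.4293, 0.3212.
The Rural Belt: 0.2495×9.996 + 0.4293×175.084 + 0.3212×7.222 = 79.9822 per 1,000.
The Highland Zone: 0.2495×8.834 + 0.4293×187.298 + 0.3212×8.684 = 85.4058 per 1,000.
The crude rates (66.70 vs 57.60) would put the Rural Belt higher, but that reflects its age composition; once standardized to a common age structure, the Highland Zone has the higher underlying rate.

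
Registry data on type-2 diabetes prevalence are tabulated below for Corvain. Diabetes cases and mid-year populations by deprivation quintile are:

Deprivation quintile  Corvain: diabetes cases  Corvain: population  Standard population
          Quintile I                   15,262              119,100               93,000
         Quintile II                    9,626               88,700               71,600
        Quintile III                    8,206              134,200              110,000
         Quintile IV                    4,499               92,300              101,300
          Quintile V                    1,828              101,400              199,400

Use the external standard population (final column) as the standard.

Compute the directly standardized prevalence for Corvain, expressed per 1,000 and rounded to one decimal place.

Deprivation-specific rates per 1,000 for Corvain: 128.144, 108.523, 61.148, 48.743, 18.028.
Standard total = 575,300; weights = 0.1617, 0.1245, 0.1912, 0.1761, 0.3466.
Standardized rate: 0.1617×128.144 + 0.1245×108.523 + 0.1912×61.148 + 0.1761×48.743 + 0.3466×18.028 = 60.7445 per 1,000.

60.7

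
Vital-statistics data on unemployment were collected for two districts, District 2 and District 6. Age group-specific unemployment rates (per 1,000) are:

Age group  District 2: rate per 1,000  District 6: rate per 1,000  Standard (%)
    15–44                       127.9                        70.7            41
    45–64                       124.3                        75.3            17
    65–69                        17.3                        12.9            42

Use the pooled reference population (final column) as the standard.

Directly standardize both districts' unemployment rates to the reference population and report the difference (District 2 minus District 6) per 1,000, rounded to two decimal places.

33.63

Standard weights: 0.41, 0.17, 0.42.
District 2: 0.4100×127.9 + 0.1700×124.3 + 0.4200×17.3 = 80.8360 per 1,000.
District 6: 0.4100×70.7 + 0.1700×75.3 + 0.4200×12.9 = 47.2060 per 1,000.
Difference = 80.8360 − 47.2060 = 33.6300.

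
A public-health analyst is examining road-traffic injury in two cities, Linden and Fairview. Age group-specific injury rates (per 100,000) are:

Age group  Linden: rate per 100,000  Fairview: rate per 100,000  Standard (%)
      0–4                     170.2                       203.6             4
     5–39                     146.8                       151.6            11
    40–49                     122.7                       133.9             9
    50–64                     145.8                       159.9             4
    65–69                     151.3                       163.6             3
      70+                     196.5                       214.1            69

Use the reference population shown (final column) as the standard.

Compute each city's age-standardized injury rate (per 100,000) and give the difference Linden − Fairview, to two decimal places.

Standard weights: 0.04, 0.11, 0.09, 0.04, 0.03, 0.69.
Linden: 0.0400×170.2 + 0.1100×146.8 + 0.0900×122.7 + 0.0400×145.8 + 0.0300×151.3 + 0.6900×196.5 = 179.9550 per 100,000.
Fairview: 0.0400×203.6 + 0.1100×151.6 + 0.0900×133.9 + 0.0400×159.9 + 0.0300×163.6 + 0.6900×214.1 = 195.9040 per 100,000.
Difference = 179.9550 − 195.9040 = -15.9490.

-15.95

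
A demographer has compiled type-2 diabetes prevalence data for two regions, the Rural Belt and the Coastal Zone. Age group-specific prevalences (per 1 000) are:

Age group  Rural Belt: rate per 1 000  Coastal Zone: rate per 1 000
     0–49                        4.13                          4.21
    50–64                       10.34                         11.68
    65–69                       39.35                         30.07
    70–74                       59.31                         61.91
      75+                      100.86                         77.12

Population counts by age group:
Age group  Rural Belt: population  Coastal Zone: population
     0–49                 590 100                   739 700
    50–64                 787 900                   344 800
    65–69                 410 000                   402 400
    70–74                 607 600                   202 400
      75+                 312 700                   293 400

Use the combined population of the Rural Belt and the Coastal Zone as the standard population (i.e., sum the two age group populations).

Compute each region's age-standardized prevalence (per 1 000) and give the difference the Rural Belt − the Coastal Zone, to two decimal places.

3.88

Combined standard total = 4 691 000; weights = 0.2835, 0.2415, 0.1732, 0.1727, 0.1292.
The Rural Belt: 0.2835×4.13 + 0.2415×10.34 + 0.1732×39.35 + 0.1727×59.31 + 0.1292×100.86 = 33.7550 per 1 000.
The Coastal Zone: 0.2835×4.21 + 0.2415×11.68 + 0.1732×30.07 + 0.1727×61.91 + 0.1292×77.12 = 29.8757 per 1 000.
Difference = 33.7550 − 29.8757 = 3.8793.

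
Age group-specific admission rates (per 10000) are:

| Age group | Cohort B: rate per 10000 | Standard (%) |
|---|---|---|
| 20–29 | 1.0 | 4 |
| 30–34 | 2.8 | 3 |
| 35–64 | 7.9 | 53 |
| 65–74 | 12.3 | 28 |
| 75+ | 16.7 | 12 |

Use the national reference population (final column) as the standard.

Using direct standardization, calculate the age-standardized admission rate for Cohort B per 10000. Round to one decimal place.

9.8

Standard weights: 0.04, 0.03, 0.53, 0.28, 0.12.
Standardized rate: 0.0400×1.0 + 0.0300×2.8 + 0.5300×7.9 + 0.2800×12.3 + 0.1200×16.7 = 9.7590 per 10000.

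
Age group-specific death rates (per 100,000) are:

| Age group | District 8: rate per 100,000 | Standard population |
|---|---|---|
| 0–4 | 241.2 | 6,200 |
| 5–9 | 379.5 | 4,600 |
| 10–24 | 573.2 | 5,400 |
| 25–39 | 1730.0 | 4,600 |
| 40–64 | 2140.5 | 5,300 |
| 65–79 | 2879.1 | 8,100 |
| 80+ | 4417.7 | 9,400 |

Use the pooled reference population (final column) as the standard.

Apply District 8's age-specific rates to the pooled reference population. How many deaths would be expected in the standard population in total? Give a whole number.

Expected deaths = Σ (standard pop × age-specific rate ÷ 100,000)
= 6,200×241.2/100,000 + 4,600×379.5/100,000 + 5,400×573.2/100,000 + 4,600×1730.0/100,000 + 5,300×2140.5/100,000 + 8,100×2879.1/100,000 + 9,400×4417.7/100,000
= 14.95 + 17.46 + 30.95 + 79.58 + 113.45 + 233.21 + 415.26 = 904.86.

905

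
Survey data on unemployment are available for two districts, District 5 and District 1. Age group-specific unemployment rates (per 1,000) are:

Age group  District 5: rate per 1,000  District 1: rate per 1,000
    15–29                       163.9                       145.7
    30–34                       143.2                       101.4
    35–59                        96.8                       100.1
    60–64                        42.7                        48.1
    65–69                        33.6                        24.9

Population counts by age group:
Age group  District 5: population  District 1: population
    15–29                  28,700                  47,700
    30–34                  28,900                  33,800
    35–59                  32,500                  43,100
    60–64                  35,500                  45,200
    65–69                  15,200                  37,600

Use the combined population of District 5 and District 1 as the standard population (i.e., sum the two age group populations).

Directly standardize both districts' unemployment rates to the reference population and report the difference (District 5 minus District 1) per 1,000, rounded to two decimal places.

10.87

Combined standard total = 348,200; weights = 0.2194, 0.1801, 0.2171, 0.2318, 0.1516.
District 5: 0.2194×163.9 + 0.1801×143.2 + 0.2171×96.8 + 0.2318×42.7 + 0.1516×33.6 = 97.7560 per 1,000.
District 1: 0.2194×145.7 + 0.1801×101.4 + 0.2171×100.1 + 0.2318×48.1 + 0.1516×24.9 = 86.8846 per 1,000.
Difference = 97.7560 − 86.8846 = 10.8715.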